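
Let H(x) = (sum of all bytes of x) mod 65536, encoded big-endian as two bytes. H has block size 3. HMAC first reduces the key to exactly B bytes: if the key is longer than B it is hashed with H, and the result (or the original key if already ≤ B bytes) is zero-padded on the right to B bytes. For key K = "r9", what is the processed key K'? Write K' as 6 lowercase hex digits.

Key "r9" = 72 39 is 2 bytes ≤ B = 3; zero-pad to 3 bytes: K' = 72 39 00.

723900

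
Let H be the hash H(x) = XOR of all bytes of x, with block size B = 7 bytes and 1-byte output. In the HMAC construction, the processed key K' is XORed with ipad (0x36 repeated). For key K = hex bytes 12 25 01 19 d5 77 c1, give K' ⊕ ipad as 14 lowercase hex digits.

2413372fe341f7

Key hex bytes 12 25 01 19 d5 77 c1 is exactly B = 7 bytes: K' = 12 25 01 19 d5 77 c1.
XOR each byte with 0x36: 12⊕36=24, 25⊕36=13, 01⊕36=37, 19⊕36=2f, d5⊕36=e3, 77⊕36=41, c1⊕36=f7.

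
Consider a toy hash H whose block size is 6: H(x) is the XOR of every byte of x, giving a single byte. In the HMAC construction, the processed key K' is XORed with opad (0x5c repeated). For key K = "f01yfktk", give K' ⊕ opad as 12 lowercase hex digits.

Key "f01yfktk" = 66 30 31 79 66 6b 74 6b is 8 bytes > B = 6, so hash it first: H(key) = 0c, then zero-pad to 6 bytes: K' = 0c 00 00 00 00 00.
XOR each byte with 0x5c: 0c⊕5c=50, 00⊕5c=5c, 00⊕5c=5c, 00⊕5c=5c, 00⊕5c=5c, 00⊕5c=5c.

505c5c5c5c5c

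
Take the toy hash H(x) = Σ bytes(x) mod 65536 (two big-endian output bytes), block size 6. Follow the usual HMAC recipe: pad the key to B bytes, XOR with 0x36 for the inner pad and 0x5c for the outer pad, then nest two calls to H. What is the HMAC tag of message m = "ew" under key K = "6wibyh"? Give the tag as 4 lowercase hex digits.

Key "6wibyh" = 36 77 69 62 79 68 is exactly B = 6 bytes: K' = 36 77 69 62 79 68.
K' ⊕ ipad = 00 41 5f 54 4f 5e.  K' ⊕ opad = 6a 2b 35 3e 25 34.
Inner input = (K'⊕ipad) ∥ m = 00 41 5f 54 4f 5e ∥ 65 77.
Inner hash: sum = 0+65+95+84+79+94+101+119 = 637 → 02 7d.
Outer input = (K'⊕opad) ∥ inner = 6a 2b 35 3e 25 34 ∥ 02 7d.
Outer hash (tag): sum = 106+43+53+62+37+52+2+125 = 480 → 01 e0.

01e0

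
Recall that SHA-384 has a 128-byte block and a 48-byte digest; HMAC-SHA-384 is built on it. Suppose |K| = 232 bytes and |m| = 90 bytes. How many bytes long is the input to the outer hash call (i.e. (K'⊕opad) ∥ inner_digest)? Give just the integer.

176

Key is 232 > 128 bytes, so it is hashed to 48 bytes then zero-padded to 128: |K'| = 128.
Outer input = (K'⊕opad) ∥ H(inner) → 128 + 48 = 176 bytes.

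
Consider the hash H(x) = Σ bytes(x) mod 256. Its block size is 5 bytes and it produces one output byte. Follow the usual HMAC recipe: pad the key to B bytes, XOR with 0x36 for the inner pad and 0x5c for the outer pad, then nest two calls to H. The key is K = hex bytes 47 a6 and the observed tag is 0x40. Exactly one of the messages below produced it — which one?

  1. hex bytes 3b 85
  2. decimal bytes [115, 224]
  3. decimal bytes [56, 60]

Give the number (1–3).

3

Key hex bytes 47 a6 is 2 bytes ≤ B = 5; zero-pad to 5 bytes: K' = 47 a6 00 00 00.
K' ⊕ ipad = 71 90 36 36 36; K' ⊕ opad = 1b fa 5c 5c 5c.
m1: inner = H(71 90 36 36 36 3b 85) = 63; tag = H(1b fa 5c 5c 5c 63) = 8c
m2: inner = H(71 90 36 36 36 73 e0) = f6; tag = H(1b fa 5c 5c 5c f6) = 1f
m3: inner = H(71 90 36 36 36 38 3c) = 17; tag = H(1b fa 5c 5c 5c 17) = 40 ← matches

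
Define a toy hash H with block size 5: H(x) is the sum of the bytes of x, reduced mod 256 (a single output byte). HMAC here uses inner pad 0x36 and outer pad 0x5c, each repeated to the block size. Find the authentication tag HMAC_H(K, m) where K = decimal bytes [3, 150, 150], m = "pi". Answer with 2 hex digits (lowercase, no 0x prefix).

65

Key decimal bytes [3, 150, 150] = 03 96 96 is 3 bytes ≤ B = 5; zero-pad to 5 bytes: K' = 03 96 96 00 00.
K' ⊕ ipad = 35 a0 a0 36 36.  K' ⊕ opad = 5f ca ca 5c 5c.
Inner input = (K'⊕ipad) ∥ m = 35 a0 a0 36 36 ∥ 70 69.
Inner hash: sum = 53+160+160+54+54+112+105 = 698; mod 256 = 186 → ba.
Outer input = (K'⊕opad) ∥ inner = 5f ca ca 5c 5c ∥ ba.
Outer hash (tag): sum = 95+202+202+92+92+186 = 869; mod 256 = 101 → 65.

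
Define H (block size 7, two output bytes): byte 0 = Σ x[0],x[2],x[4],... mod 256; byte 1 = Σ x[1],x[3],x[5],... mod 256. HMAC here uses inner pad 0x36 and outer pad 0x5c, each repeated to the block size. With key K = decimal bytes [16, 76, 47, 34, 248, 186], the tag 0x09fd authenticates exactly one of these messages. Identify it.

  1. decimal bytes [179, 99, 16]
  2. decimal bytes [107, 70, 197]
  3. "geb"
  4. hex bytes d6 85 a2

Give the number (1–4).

2

Key decimal bytes [16, 76, 47, 34, 248, 186] = 10 4c 2f 22 f8 ba is 6 bytes ≤ B = 7; zero-pad to 7 bytes: K' = 10 4c 2f 22 f8 ba 00.
K' ⊕ ipad = 26 7a 19 14 ce 8c 36; K' ⊕ opad = 4c 10 73 7e a4 e6 5c.
m1: inner = H(26 7a 19 14 ce 8c 36 b3 63 10) = a6 dd; tag = H(4c 10 73 7e a4 e6 5c a6 dd) = 9c1a
m2: inner = H(26 7a 19 14 ce 8c 36 6b 46 c5) = 89 4a; tag = H(4c 10 73 7e a4 e6 5c 89 4a) = 09fd ← matches
m3: inner = H(26 7a 19 14 ce 8c 36 67 65 62) = a8 e3; tag = H(4c 10 73 7e a4 e6 5c a8 e3) = a21c
m4: inner = H(26 7a 19 14 ce 8c 36 d6 85 a2) = c8 92; tag = H(4c 10 73 7e a4 e6 5c c8 92) = 513c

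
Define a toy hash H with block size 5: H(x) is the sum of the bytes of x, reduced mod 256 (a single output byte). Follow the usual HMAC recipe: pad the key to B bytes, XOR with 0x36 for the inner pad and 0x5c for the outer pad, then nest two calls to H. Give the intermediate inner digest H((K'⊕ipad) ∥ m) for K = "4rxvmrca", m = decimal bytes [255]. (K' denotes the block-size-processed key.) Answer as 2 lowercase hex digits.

d8

Key "4rxvmrca" = 34 72 78 76 6d 72 63 61 is 8 bytes > B = 5, so hash it first: H(key) = 37, then zero-pad to 5 bytes: K' = 37 00 00 00 00.
K' ⊕ ipad = 01 36 36 36 36.
Inner input = 01 36 36 36 36 ∥ ff.
Inner hash: sum = 1+54+54+54+54+255 = 472; mod 256 = 216 → d8.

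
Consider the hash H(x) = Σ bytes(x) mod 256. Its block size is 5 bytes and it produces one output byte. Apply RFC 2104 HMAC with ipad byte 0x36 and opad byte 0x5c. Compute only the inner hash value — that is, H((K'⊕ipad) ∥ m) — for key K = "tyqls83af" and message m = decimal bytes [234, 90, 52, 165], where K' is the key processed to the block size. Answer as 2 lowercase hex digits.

Key "tyqls83af" = 74 79 71 6c 73 38 33 61 66 is 9 bytes > B = 5, so hash it first: H(key) = 6f, then zero-pad to 5 bytes: K' = 6f 00 00 00 00.
K' ⊕ ipad = 59 36 36 36 36.
Inner input = 59 36 36 36 36 ∥ ea 5a 34 a5.
Inner hash: sum = 89+54+54+54+54+234+90+52+165 = 846; mod 256 = 78 → 4e.

4e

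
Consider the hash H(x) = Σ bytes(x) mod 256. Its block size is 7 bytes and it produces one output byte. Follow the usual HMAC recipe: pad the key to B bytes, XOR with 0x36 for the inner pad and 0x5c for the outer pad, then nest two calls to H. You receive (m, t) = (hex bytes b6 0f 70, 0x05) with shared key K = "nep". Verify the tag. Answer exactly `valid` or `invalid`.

valid

Key "nep" = 6e 65 70 is 3 bytes ≤ B = 7; zero-pad to 7 bytes: K' = 6e 65 70 00 00 00 00.
K' ⊕ ipad = 58 53 46 36 36 36 36; K' ⊕ opad = 32 39 2c 5c 5c 5c 5c.
Inner hash: sum = 88+83+70+54+54+54+54+182+15+112 = 766; mod 256 = 254 → fe.
Outer hash (recomputed tag): sum = 50+57+44+92+92+92+92+254 = 773; mod 256 = 5 → 05.
Recomputed tag = 05; claimed = 05 → match.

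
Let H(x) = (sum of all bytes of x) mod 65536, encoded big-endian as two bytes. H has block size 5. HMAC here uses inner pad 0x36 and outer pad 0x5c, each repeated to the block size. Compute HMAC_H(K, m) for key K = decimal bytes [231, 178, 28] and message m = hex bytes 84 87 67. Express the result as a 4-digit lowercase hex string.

0301

Key decimal bytes [231, 178, 28] = e7 b2 1c is 3 bytes ≤ B = 5; zero-pad to 5 bytes: K' = e7 b2 1c 00 00.
K' ⊕ ipad = d1 84 2a 36 36.  K' ⊕ opad = bb ee 40 5c 5c.
Inner input = (K'⊕ipad) ∥ m = d1 84 2a 36 36 ∥ 84 87 67.
Inner hash: sum = 209+132+42+54+54+132+135+103 = 861 → 03 5d.
Outer input = (K'⊕opad) ∥ inner = bb ee 40 5c 5c ∥ 03 5d.
Outer hash (tag): sum = 187+238+64+92+92+3+93 = 769 → 03 01.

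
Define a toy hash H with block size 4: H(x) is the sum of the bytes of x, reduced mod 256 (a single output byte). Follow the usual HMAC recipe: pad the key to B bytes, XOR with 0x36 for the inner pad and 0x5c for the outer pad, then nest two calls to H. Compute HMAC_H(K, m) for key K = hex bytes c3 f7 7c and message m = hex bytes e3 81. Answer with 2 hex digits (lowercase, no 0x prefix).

Key hex bytes c3 f7 7c is 3 bytes ≤ B = 4; zero-pad to 4 bytes: K' = c3 f7 7c 00.
K' ⊕ ipad = f5 c1 4a 36.  K' ⊕ opad = 9f ab 20 5c.
Inner input = (K'⊕ipad) ∥ m = f5 c1 4a 36 ∥ e3 81.
Inner hash: sum = 245+193+74+54+227+129 = 922; mod 256 = 154 → 9a.
Outer input = (K'⊕opad) ∥ inner = 9f ab 20 5c ∥ 9a.
Outer hash (tag): sum = 159+171+32+92+154 = 608; mod 256 = 96 → 60.

60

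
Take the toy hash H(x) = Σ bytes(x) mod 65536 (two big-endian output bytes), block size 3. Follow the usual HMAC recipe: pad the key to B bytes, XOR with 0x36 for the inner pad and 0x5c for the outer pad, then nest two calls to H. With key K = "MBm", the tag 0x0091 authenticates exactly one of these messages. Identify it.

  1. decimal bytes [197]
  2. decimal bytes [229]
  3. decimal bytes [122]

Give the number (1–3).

Key "MBm" = 4d 42 6d is exactly B = 3 bytes: K' = 4d 42 6d.
K' ⊕ ipad = 7b 74 5b; K' ⊕ opad = 11 1e 31.
m1: inner = H(7b 74 5b c5) = 02 0f; tag = H(11 1e 31 02 0f) = 0071
m2: inner = H(7b 74 5b e5) = 02 2f; tag = H(11 1e 31 02 2f) = 0091 ← matches
m3: inner = H(7b 74 5b 7a) = 01 c4; tag = H(11 1e 31 01 c4) = 0125

2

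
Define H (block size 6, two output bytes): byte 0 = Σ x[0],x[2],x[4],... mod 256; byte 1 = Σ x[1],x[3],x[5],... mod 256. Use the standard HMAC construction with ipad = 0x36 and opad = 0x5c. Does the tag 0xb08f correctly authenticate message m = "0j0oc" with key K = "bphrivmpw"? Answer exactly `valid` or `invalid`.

Key "bphrivmpw" = 62 70 68 72 69 76 6d 70 77 is 9 bytes > B = 6, so hash it first: H(key) = 17 c8, then zero-pad to 6 bytes: K' = 17 c8 00 00 00 00.
K' ⊕ ipad = 21 fe 36 36 36 36; K' ⊕ opad = 4b 94 5c 5c 5c 5c.
Inner hash: even-index sum = 336 mod 256 = 80; odd-index sum = 579 mod 256 = 67 → 50 43.
Outer hash (recomputed tag): even-index sum = 339 mod 256 = 83; odd-index sum = 399 mod 256 = 143 → 53 8f.
Recomputed tag = 538f; claimed = b08f → mismatch.

invalid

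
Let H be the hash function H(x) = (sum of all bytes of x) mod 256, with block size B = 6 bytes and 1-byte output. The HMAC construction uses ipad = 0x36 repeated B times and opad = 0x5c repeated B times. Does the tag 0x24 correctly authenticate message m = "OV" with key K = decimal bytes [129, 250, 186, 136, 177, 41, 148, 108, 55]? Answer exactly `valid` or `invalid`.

Key decimal bytes [129, 250, 186, 136, 177, 41, 148, 108, 55] = 81 fa ba 88 b1 29 94 6c 37 is 9 bytes > B = 6, so hash it first: H(key) = ce, then zero-pad to 6 bytes: K' = ce 00 00 00 00 00.
K' ⊕ ipad = f8 36 36 36 36 36; K' ⊕ opad = 92 5c 5c 5c 5c 5c.
Inner hash: sum = 248+54+54+54+54+54+79+86 = 683; mod 256 = 171 → ab.
Outer hash (recomputed tag): sum = 146+92+92+92+92+92+171 = 777; mod 256 = 9 → 09.
Recomputed tag = 09; claimed = 24 → mismatch.

invalid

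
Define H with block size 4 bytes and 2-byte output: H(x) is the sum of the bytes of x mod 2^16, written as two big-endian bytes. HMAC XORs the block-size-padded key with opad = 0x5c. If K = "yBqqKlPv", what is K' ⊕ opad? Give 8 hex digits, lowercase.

5f465c5c

Key "yBqqKlPv" = 79 42 71 71 4b 6c 50 76 is 8 bytes > B = 4, so hash it first: H(key) = 03 1a, then zero-pad to 4 bytes: K' = 03 1a 00 00.
XOR each byte with 0x5c: 03⊕5c=5f, 1a⊕5c=46, 00⊕5c=5c, 00⊕5c=5c.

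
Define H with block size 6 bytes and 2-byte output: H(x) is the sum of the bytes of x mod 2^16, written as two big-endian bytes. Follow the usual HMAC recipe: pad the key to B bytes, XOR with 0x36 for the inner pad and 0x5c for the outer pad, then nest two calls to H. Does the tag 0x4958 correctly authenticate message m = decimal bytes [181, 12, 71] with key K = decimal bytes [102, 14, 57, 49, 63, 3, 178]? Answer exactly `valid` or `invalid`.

Key decimal bytes [102, 14, 57, 49, 63, 3, 178] = 66 0e 39 31 3f 03 b2 is 7 bytes > B = 6, so hash it first: H(key) = 01 d2, then zero-pad to 6 bytes: K' = 01 d2 00 00 00 00.
K' ⊕ ipad = 37 e4 36 36 36 36; K' ⊕ opad = 5d 8e 5c 5c 5c 5c.
Inner hash: sum = 55+228+54+54+54+54+181+12+71 = 763 → 02 fb.
Outer hash (recomputed tag): sum = 93+142+92+92+92+92+2+251 = 856 → 03 58.
Recomputed tag = 0358; claimed = 4958 → mismatch.

invalid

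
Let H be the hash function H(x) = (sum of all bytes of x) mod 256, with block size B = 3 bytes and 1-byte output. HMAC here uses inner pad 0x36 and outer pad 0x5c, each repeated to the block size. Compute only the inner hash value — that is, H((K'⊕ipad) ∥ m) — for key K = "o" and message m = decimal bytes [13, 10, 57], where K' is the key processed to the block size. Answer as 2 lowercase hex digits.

Key "o" = 6f is 1 byte ≤ B = 3; zero-pad to 3 bytes: K' = 6f 00 00.
K' ⊕ ipad = 59 36 36.
Inner input = 59 36 36 ∥ 0d 0a 39.
Inner hash: sum = 89+54+54+13+10+57 = 277; mod 256 = 21 → 15.

15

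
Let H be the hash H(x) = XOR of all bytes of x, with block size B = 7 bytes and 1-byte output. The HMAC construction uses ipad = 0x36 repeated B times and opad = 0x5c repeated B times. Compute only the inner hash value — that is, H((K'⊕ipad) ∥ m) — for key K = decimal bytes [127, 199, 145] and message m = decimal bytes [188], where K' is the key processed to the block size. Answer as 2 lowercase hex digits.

Key decimal bytes [127, 199, 145] = 7f c7 91 is 3 bytes ≤ B = 7; zero-pad to 7 bytes: K' = 7f c7 91 00 00 00 00.
K' ⊕ ipad = 49 f1 a7 36 36 36 36.
Inner input = 49 f1 a7 36 36 36 36 ∥ bc.
Inner hash: XOR 49⊕f1⊕a7⊕36⊕36⊕36⊕36⊕bc = a3.

a3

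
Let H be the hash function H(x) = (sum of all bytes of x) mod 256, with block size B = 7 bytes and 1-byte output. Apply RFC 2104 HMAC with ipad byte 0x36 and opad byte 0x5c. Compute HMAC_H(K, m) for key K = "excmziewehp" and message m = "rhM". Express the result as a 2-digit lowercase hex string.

27

Key "excmziewehp" = 65 78 63 6d 7a 69 65 77 65 68 70 is 11 bytes > B = 7, so hash it first: H(key) = a9, then zero-pad to 7 bytes: K' = a9 00 00 00 00 00 00.
K' ⊕ ipad = 9f 36 36 36 36 36 36.  K' ⊕ opad = f5 5c 5c 5c 5c 5c 5c.
Inner input = (K'⊕ipad) ∥ m = 9f 36 36 36 36 36 36 ∥ 72 68 4d.
Inner hash: sum = 159+54+54+54+54+54+54+114+104+77 = 778; mod 256 = 10 → 0a.
Outer input = (K'⊕opad) ∥ inner = f5 5c 5c 5c 5c 5c 5c ∥ 0a.
Outer hash (tag): sum = 245+92+92+92+92+92+92+10 = 807; mod 256 = 39 → 27.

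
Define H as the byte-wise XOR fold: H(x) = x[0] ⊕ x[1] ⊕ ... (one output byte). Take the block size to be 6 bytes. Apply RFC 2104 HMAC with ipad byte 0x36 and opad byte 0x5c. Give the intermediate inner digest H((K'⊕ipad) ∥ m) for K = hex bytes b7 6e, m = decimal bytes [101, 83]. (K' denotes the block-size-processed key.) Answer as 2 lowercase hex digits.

ef

Key hex bytes b7 6e is 2 bytes ≤ B = 6; zero-pad to 6 bytes: K' = b7 6e 00 00 00 00.
K' ⊕ ipad = 81 58 36 36 36 36.
Inner input = 81 58 36 36 36 36 ∥ 65 53.
Inner hash: XOR 81⊕58⊕36⊕36⊕36⊕36⊕65⊕53 = ef.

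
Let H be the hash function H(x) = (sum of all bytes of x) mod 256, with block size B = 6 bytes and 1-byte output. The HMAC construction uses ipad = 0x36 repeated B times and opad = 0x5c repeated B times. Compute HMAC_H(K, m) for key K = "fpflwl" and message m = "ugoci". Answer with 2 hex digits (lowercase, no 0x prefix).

1d

Key "fpflwl" = 66 70 66 6c 77 6c is exactly B = 6 bytes: K' = 66 70 66 6c 77 6c.
K' ⊕ ipad = 50 46 50 5a 41 5a.  K' ⊕ opad = 3a 2c 3a 30 2b 30.
Inner input = (K'⊕ipad) ∥ m = 50 46 50 5a 41 5a ∥ 75 67 6f 63 69.
Inner hash: sum = 80+70+80+90+65+90+117+103+111+99+105 = 1010; mod 256 = 242 → f2.
Outer input = (K'⊕opad) ∥ inner = 3a 2c 3a 30 2b 30 ∥ f2.
Outer hash (tag): sum = 58+44+58+48+43+48+242 = 541; mod 256 = 29 → 1d.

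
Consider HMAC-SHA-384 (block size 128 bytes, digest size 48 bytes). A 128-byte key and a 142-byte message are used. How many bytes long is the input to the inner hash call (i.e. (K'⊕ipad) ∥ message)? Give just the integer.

270

Key is 128 ≤ 128 bytes, zero-padded: |K'| = 128.
Inner input = (K'⊕ipad) ∥ m → 128 + 142 = 270 bytes.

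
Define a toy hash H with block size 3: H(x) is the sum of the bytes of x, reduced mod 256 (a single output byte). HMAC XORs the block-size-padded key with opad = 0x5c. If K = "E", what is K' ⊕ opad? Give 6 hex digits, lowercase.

Key "E" = 45 is 1 byte ≤ B = 3; zero-pad to 3 bytes: K' = 45 00 00.
XOR each byte with 0x5c: 45⊕5c=19, 00⊕5c=5c, 00⊕5c=5c.

195c5c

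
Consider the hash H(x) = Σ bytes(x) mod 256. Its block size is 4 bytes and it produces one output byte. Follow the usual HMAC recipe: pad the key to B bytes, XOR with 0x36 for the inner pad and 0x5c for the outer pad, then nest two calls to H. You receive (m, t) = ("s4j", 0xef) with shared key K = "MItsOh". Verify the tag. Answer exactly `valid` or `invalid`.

Key "MItsOh" = 4d 49 74 73 4f 68 is 6 bytes > B = 4, so hash it first: H(key) = 34, then zero-pad to 4 bytes: K' = 34 00 00 00.
K' ⊕ ipad = 02 36 36 36; K' ⊕ opad = 68 5c 5c 5c.
Inner hash: sum = 2+54+54+54+115+52+106 = 437; mod 256 = 181 → b5.
Outer hash (recomputed tag): sum = 104+92+92+92+181 = 561; mod 256 = 49 → 31.
Recomputed tag = 31; claimed = ef → mismatch.

invalid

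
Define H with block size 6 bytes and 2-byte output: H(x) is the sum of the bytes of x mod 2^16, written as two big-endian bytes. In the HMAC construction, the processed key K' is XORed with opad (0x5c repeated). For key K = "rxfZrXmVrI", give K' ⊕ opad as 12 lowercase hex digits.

Key "rxfZrXmVrI" = 72 78 66 5a 72 58 6d 56 72 49 is 10 bytes > B = 6, so hash it first: H(key) = 03 f2, then zero-pad to 6 bytes: K' = 03 f2 00 00 00 00.
XOR each byte with 0x5c: 03⊕5c=5f, f2⊕5c=ae, 00⊕5c=5c, 00⊕5c=5c, 00⊕5c=5c, 00⊕5c=5c.

5fae5c5c5c5c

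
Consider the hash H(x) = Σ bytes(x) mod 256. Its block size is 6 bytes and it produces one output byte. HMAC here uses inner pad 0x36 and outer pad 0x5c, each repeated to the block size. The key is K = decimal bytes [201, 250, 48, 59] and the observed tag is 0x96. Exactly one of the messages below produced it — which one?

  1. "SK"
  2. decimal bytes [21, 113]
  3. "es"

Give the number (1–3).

Key decimal bytes [201, 250, 48, 59] = c9 fa 30 3b is 4 bytes ≤ B = 6; zero-pad to 6 bytes: K' = c9 fa 30 3b 00 00.
K' ⊕ ipad = ff cc 06 0d 36 36; K' ⊕ opad = 95 a6 6c 67 5c 5c.
m1: inner = H(ff cc 06 0d 36 36 53 4b) = e8; tag = H(95 a6 6c 67 5c 5c e8) = ae
m2: inner = H(ff cc 06 0d 36 36 15 71) = d0; tag = H(95 a6 6c 67 5c 5c d0) = 96 ← matches
m3: inner = H(ff cc 06 0d 36 36 65 73) = 22; tag = H(95 a6 6c 67 5c 5c 22) = e8

2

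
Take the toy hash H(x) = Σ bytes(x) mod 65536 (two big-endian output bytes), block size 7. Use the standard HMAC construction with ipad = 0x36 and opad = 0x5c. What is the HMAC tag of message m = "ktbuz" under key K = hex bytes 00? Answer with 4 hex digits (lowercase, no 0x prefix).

0331

Key hex bytes 00 is 1 byte ≤ B = 7; zero-pad to 7 bytes: K' = 00 00 00 00 00 00 00.
K' ⊕ ipad = 36 36 36 36 36 36 36.  K' ⊕ opad = 5c 5c 5c 5c 5c 5c 5c.
Inner input = (K'⊕ipad) ∥ m = 36 36 36 36 36 36 36 ∥ 6b 74 62 75 7a.
Inner hash: sum = 54+54+54+54+54+54+54+107+116+98+117+122 = 938 → 03 aa.
Outer input = (K'⊕opad) ∥ inner = 5c 5c 5c 5c 5c 5c 5c ∥ 03 aa.
Outer hash (tag): sum = 92+92+92+92+92+92+92+3+170 = 817 → 03 31.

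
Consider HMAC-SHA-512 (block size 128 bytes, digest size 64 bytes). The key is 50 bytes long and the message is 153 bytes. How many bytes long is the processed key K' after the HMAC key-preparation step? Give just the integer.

Key is 50 ≤ 128 bytes, zero-padded: |K'| = 128.

128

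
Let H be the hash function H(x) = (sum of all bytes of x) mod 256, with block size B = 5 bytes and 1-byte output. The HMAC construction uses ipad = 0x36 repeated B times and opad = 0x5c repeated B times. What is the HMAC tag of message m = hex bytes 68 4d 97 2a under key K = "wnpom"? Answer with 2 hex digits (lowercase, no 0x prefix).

f6

Key "wnpom" = 77 6e 70 6f 6d is exactly B = 5 bytes: K' = 77 6e 70 6f 6d.
K' ⊕ ipad = 41 58 46 59 5b.  K' ⊕ opad = 2b 32 2c 33 31.
Inner input = (K'⊕ipad) ∥ m = 41 58 46 59 5b ∥ 68 4d 97 2a.
Inner hash: sum = 65+88+70+89+91+104+77+151+42 = 777; mod 256 = 9 → 09.
Outer input = (K'⊕opad) ∥ inner = 2b 32 2c 33 31 ∥ 09.
Outer hash (tag): sum = 43+50+44+51+49+9 = 246 → f6.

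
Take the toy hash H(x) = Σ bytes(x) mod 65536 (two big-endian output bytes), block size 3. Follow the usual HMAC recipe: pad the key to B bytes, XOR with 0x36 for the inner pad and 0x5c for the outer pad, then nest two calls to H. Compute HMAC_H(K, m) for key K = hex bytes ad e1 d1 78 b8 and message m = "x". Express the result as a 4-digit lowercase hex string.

Key hex bytes ad e1 d1 78 b8 is 5 bytes > B = 3, so hash it first: H(key) = 03 8f, then zero-pad to 3 bytes: K' = 03 8f 00.
K' ⊕ ipad = 35 b9 36.  K' ⊕ opad = 5f d3 5c.
Inner input = (K'⊕ipad) ∥ m = 35 b9 36 ∥ 78.
Inner hash: sum = 53+185+54+120 = 412 → 01 9c.
Outer input = (K'⊕opad) ∥ inner = 5f d3 5c ∥ 01 9c.
Outer hash (tag): sum = 95+211+92+1+156 = 555 → 02 2b.

022b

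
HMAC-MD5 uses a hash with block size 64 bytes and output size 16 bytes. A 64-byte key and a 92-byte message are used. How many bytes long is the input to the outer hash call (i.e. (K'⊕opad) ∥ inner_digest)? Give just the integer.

80

Key is 64 ≤ 64 bytes, zero-padded: |K'| = 64.
Outer input = (K'⊕opad) ∥ H(inner) → 64 + 16 = 80 bytes.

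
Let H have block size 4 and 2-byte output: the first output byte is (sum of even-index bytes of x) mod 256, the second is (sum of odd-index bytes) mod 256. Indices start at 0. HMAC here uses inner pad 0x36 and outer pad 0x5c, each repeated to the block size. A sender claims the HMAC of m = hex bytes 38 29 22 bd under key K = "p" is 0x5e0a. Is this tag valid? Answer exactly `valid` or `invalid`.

Key "p" = 70 is 1 byte ≤ B = 4; zero-pad to 4 bytes: K' = 70 00 00 00.
K' ⊕ ipad = 46 36 36 36; K' ⊕ opad = 2c 5c 5c 5c.
Inner hash: even-index sum = 214 mod 256 = 214; odd-index sum = 338 mod 256 = 82 → d6 52.
Outer hash (recomputed tag): even-index sum = 350 mod 256 = 94; odd-index sum = 266 mod 256 = 10 → 5e 0a.
Recomputed tag = 5e0a; claimed = 5e0a → match.

valid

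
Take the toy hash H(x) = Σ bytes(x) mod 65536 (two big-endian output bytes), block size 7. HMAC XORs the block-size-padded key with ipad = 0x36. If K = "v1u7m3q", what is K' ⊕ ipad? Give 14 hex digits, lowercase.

Key "v1u7m3q" = 76 31 75 37 6d 33 71 is exactly B = 7 bytes: K' = 76 31 75 37 6d 33 71.
XOR each byte with 0x36: 76⊕36=40, 31⊕36=07, 75⊕36=43, 37⊕36=01, 6d⊕36=5b, 33⊕36=05, 71⊕36=47.

400743015b0547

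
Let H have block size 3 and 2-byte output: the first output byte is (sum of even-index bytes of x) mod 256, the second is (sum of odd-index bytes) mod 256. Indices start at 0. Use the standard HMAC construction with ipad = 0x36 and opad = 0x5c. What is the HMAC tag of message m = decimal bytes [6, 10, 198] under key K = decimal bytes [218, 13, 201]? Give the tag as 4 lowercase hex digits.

2246

Key decimal bytes [218, 13, 201] = da 0d c9 is exactly B = 3 bytes: K' = da 0d c9.
K' ⊕ ipad = ec 3b ff.  K' ⊕ opad = 86 51 95.
Inner input = (K'⊕ipad) ∥ m = ec 3b ff ∥ 06 0a c6.
Inner hash: even-index sum = 501 mod 256 = 245; odd-index sum = 263 mod 256 = 7 → f5 07.
Outer input = (K'⊕opad) ∥ inner = 86 51 95 ∥ f5 07.
Outer hash (tag): even-index sum = 290 mod 256 = 34; odd-index sum = 326 mod 256 = 70 → 22 46.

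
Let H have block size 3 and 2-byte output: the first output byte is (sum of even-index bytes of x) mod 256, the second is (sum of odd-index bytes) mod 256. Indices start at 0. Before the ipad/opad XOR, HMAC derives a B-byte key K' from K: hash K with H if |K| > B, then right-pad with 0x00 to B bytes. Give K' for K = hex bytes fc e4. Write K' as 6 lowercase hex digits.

Key hex bytes fc e4 is 2 bytes ≤ B = 3; zero-pad to 3 bytes: K' = fc e4 00.

fce400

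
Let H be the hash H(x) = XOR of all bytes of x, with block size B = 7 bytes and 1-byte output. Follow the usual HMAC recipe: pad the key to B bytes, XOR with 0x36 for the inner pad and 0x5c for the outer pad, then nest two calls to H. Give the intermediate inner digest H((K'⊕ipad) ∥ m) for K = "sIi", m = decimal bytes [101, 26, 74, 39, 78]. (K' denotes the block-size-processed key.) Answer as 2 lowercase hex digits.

39

Key "sIi" = 73 49 69 is 3 bytes ≤ B = 7; zero-pad to 7 bytes: K' = 73 49 69 00 00 00 00.
K' ⊕ ipad = 45 7f 5f 36 36 36 36.
Inner input = 45 7f 5f 36 36 36 36 ∥ 65 1a 4a 27 4e.
Inner hash: XOR 45⊕7f⊕5f⊕36⊕36⊕36⊕36⊕65⊕1a⊕4a⊕27⊕4e = 39.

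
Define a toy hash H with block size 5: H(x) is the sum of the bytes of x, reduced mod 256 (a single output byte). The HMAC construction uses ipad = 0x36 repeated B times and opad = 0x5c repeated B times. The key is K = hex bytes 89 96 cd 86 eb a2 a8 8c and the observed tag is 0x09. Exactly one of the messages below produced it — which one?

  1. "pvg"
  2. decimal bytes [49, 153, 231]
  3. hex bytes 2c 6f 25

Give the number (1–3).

1

Key hex bytes 89 96 cd 86 eb a2 a8 8c is 8 bytes > B = 5, so hash it first: H(key) = 33, then zero-pad to 5 bytes: K' = 33 00 00 00 00.
K' ⊕ ipad = 05 36 36 36 36; K' ⊕ opad = 6f 5c 5c 5c 5c.
m1: inner = H(05 36 36 36 36 70 76 67) = 2a; tag = H(6f 5c 5c 5c 5c 2a) = 09 ← matches
m2: inner = H(05 36 36 36 36 31 99 e7) = 8e; tag = H(6f 5c 5c 5c 5c 8e) = 6d
m3: inner = H(05 36 36 36 36 2c 6f 25) = 9d; tag = H(6f 5c 5c 5c 5c 9d) = 7c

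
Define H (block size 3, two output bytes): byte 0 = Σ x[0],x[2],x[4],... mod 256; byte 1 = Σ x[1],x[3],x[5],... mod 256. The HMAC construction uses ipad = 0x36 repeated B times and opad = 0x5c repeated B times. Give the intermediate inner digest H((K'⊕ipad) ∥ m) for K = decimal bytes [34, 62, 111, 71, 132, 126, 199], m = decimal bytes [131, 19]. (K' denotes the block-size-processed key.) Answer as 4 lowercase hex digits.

Key decimal bytes [34, 62, 111, 71, 132, 126, 199] = 22 3e 6f 47 84 7e c7 is 7 bytes > B = 3, so hash it first: H(key) = dc 03, then zero-pad to 3 bytes: K' = dc 03 00.
K' ⊕ ipad = ea 35 36.
Inner input = ea 35 36 ∥ 83 13.
Inner hash: even-index sum = 307 mod 256 = 51; odd-index sum = 184 mod 256 = 184 → 33 b8.

33b8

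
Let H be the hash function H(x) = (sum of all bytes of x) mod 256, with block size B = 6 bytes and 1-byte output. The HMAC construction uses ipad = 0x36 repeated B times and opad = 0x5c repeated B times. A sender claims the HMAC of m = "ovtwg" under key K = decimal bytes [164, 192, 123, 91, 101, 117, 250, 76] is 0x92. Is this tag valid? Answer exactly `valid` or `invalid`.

Key decimal bytes [164, 192, 123, 91, 101, 117, 250, 76] = a4 c0 7b 5b 65 75 fa 4c is 8 bytes > B = 6, so hash it first: H(key) = 5a, then zero-pad to 6 bytes: K' = 5a 00 00 00 00 00.
K' ⊕ ipad = 6c 36 36 36 36 36; K' ⊕ opad = 06 5c 5c 5c 5c 5c.
Inner hash: sum = 108+54+54+54+54+54+111+118+116+119+103 = 945; mod 256 = 177 → b1.
Outer hash (recomputed tag): sum = 6+92+92+92+92+92+177 = 643; mod 256 = 131 → 83.
Recomputed tag = 83; claimed = 92 → mismatch.

invalid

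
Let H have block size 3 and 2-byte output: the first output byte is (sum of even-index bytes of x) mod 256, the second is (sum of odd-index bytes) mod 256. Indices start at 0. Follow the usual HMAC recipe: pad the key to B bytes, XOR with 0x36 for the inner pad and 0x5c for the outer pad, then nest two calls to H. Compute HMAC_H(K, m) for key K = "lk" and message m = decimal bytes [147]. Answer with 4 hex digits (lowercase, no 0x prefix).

Key "lk" = 6c 6b is 2 bytes ≤ B = 3; zero-pad to 3 bytes: K' = 6c 6b 00.
K' ⊕ ipad = 5a 5d 36.  K' ⊕ opad = 30 37 5c.
Inner input = (K'⊕ipad) ∥ m = 5a 5d 36 ∥ 93.
Inner hash: even-index sum = 144 mod 256 = 144; odd-index sum = 240 mod 256 = 240 → 90 f0.
Outer input = (K'⊕opad) ∥ inner = 30 37 5c ∥ 90 f0.
Outer hash (tag): even-index sum = 380 mod 256 = 124; odd-index sum = 199 mod 256 = 199 → 7c c7.

7cc7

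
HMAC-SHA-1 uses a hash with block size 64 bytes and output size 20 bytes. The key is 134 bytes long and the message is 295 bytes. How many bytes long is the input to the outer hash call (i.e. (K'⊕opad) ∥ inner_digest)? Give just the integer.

Key is 134 > 64 bytes, so it is hashed to 20 bytes then zero-padded to 64: |K'| = 64.
Outer input = (K'⊕opad) ∥ H(inner) → 64 + 20 = 84 bytes.

84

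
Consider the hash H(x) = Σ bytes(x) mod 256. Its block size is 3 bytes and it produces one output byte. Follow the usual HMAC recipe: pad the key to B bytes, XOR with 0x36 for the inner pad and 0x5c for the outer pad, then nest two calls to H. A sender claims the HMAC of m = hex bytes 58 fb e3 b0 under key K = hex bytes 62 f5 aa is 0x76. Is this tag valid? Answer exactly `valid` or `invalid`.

Key hex bytes 62 f5 aa is exactly B = 3 bytes: K' = 62 f5 aa.
K' ⊕ ipad = 54 c3 9c; K' ⊕ opad = 3e a9 f6.
Inner hash: sum = 84+195+156+88+251+227+176 = 1177; mod 256 = 153 → 99.
Outer hash (recomputed tag): sum = 62+169+246+153 = 630; mod 256 = 118 → 76.
Recomputed tag = 76; claimed = 76 → match.

valid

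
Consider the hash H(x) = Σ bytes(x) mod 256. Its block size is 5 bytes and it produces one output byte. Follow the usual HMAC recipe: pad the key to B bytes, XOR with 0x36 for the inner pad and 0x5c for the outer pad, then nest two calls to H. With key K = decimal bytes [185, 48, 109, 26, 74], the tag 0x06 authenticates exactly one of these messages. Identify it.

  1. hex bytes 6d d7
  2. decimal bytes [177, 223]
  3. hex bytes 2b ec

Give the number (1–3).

Key decimal bytes [185, 48, 109, 26, 74] = b9 30 6d 1a 4a is exactly B = 5 bytes: K' = b9 30 6d 1a 4a.
K' ⊕ ipad = 8f 06 5b 2c 7c; K' ⊕ opad = e5 6c 31 46 16.
m1: inner = H(8f 06 5b 2c 7c 6d d7) = dc; tag = H(e5 6c 31 46 16 dc) = ba
m2: inner = H(8f 06 5b 2c 7c b1 df) = 28; tag = H(e5 6c 31 46 16 28) = 06 ← matches
m3: inner = H(8f 06 5b 2c 7c 2b ec) = af; tag = H(e5 6c 31 46 16 af) = 8d

2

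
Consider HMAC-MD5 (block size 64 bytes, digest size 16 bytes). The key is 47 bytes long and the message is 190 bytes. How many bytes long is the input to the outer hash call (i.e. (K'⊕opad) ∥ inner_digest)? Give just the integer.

Key is 47 ≤ 64 bytes, zero-padded: |K'| = 64.
Outer input = (K'⊕opad) ∥ H(inner) → 64 + 16 = 80 bytes.

80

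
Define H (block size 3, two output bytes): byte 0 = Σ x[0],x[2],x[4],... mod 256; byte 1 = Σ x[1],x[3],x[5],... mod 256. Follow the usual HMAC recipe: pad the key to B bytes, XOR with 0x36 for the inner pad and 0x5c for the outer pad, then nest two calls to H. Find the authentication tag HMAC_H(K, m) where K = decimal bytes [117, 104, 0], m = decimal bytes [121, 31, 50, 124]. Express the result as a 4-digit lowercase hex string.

8e48

Key decimal bytes [117, 104, 0] = 75 68 00 is exactly B = 3 bytes: K' = 75 68 00.
K' ⊕ ipad = 43 5e 36.  K' ⊕ opad = 29 34 5c.
Inner input = (K'⊕ipad) ∥ m = 43 5e 36 ∥ 79 1f 32 7c.
Inner hash: even-index sum = 276 mod 256 = 20; odd-index sum = 265 mod 256 = 9 → 14 09.
Outer input = (K'⊕opad) ∥ inner = 29 34 5c ∥ 14 09.
Outer hash (tag): even-index sum = 142 mod 256 = 142; odd-index sum = 72 mod 256 = 72 → 8e 48.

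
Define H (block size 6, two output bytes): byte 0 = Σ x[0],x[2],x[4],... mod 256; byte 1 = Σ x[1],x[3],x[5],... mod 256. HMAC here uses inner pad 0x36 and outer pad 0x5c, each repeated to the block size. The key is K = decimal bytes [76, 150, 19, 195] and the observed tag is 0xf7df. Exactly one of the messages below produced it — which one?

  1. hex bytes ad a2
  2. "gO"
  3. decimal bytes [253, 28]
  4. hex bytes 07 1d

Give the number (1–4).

Key decimal bytes [76, 150, 19, 195] = 4c 96 13 c3 is 4 bytes ≤ B = 6; zero-pad to 6 bytes: K' = 4c 96 13 c3 00 00.
K' ⊕ ipad = 7a a0 25 f5 36 36; K' ⊕ opad = 10 ca 4f 9f 5c 5c.
m1: inner = H(7a a0 25 f5 36 36 ad a2) = 82 6d; tag = H(10 ca 4f 9f 5c 5c 82 6d) = 3d32
m2: inner = H(7a a0 25 f5 36 36 67 4f) = 3c 1a; tag = H(10 ca 4f 9f 5c 5c 3c 1a) = f7df ← matches
m3: inner = H(7a a0 25 f5 36 36 fd 1c) = d2 e7; tag = H(10 ca 4f 9f 5c 5c d2 e7) = 8dac
m4: inner = H(7a a0 25 f5 36 36 07 1d) = dc e8; tag = H(10 ca 4f 9f 5c 5c dc e8) = 97ad

2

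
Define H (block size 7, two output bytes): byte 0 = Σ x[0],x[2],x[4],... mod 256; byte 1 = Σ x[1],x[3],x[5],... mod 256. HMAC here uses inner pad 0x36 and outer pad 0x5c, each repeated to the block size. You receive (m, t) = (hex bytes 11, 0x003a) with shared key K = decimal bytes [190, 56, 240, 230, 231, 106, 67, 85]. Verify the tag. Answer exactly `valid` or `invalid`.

invalid

Key decimal bytes [190, 56, 240, 230, 231, 106, 67, 85] = be 38 f0 e6 e7 6a 43 55 is 8 bytes > B = 7, so hash it first: H(key) = d8 dd, then zero-pad to 7 bytes: K' = d8 dd 00 00 00 00 00.
K' ⊕ ipad = ee eb 36 36 36 36 36; K' ⊕ opad = 84 81 5c 5c 5c 5c 5c.
Inner hash: even-index sum = 400 mod 256 = 144; odd-index sum = 360 mod 256 = 104 → 90 68.
Outer hash (recomputed tag): even-index sum = 512 mod 256 = 0; odd-index sum = 457 mod 256 = 201 → 00 c9.
Recomputed tag = 00c9; claimed = 003a → mismatch.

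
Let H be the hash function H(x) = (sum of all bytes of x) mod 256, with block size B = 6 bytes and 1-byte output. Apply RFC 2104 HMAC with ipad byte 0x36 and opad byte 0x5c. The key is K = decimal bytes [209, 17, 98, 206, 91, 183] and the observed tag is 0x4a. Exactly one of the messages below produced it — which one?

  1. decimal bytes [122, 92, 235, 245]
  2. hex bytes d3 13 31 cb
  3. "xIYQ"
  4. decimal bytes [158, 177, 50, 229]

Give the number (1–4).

4

Key decimal bytes [209, 17, 98, 206, 91, 183] = d1 11 62 ce 5b b7 is exactly B = 6 bytes: K' = d1 11 62 ce 5b b7.
K' ⊕ ipad = e7 27 54 f8 6d 81; K' ⊕ opad = 8d 4d 3e 92 07 eb.
m1: inner = H(e7 27 54 f8 6d 81 7a 5c eb f5) = fe; tag = H(8d 4d 3e 92 07 eb fe) = 9a
m2: inner = H(e7 27 54 f8 6d 81 d3 13 31 cb) = 2a; tag = H(8d 4d 3e 92 07 eb 2a) = c6
m3: inner = H(e7 27 54 f8 6d 81 78 49 59 51) = b3; tag = H(8d 4d 3e 92 07 eb b3) = 4f
m4: inner = H(e7 27 54 f8 6d 81 9e b1 32 e5) = ae; tag = H(8d 4d 3e 92 07 eb ae) = 4a ← matches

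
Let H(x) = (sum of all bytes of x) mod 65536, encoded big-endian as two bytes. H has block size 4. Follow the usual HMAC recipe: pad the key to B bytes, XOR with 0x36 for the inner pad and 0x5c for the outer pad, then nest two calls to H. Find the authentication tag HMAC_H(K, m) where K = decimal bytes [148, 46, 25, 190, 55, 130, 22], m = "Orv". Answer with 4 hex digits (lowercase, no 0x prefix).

0181

Key decimal bytes [148, 46, 25, 190, 55, 130, 22] = 94 2e 19 be 37 82 16 is 7 bytes > B = 4, so hash it first: H(key) = 02 68, then zero-pad to 4 bytes: K' = 02 68 00 00.
K' ⊕ ipad = 34 5e 36 36.  K' ⊕ opad = 5e 34 5c 5c.
Inner input = (K'⊕ipad) ∥ m = 34 5e 36 36 ∥ 4f 72 76.
Inner hash: sum = 52+94+54+54+79+114+118 = 565 → 02 35.
Outer input = (K'⊕opad) ∥ inner = 5e 34 5c 5c ∥ 02 35.
Outer hash (tag): sum = 94+52+92+92+2+53 = 385 → 01 81.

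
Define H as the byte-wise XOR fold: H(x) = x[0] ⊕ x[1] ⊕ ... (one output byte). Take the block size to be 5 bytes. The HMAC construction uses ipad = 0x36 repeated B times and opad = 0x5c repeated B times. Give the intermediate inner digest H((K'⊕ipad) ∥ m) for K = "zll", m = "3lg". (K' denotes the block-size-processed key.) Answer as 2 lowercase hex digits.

Key "zll" = 7a 6c 6c is 3 bytes ≤ B = 5; zero-pad to 5 bytes: K' = 7a 6c 6c 00 00.
K' ⊕ ipad = 4c 5a 5a 36 36.
Inner input = 4c 5a 5a 36 36 ∥ 33 6c 67.
Inner hash: XOR 4c⊕5a⊕5a⊕36⊕36⊕33⊕6c⊕67 = 74.

74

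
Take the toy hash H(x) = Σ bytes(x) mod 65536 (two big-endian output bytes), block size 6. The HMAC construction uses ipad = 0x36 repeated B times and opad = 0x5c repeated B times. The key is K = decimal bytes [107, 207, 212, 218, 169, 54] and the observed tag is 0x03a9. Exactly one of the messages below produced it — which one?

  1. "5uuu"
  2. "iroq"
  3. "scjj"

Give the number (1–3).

Key decimal bytes [107, 207, 212, 218, 169, 54] = 6b cf d4 da a9 36 is exactly B = 6 bytes: K' = 6b cf d4 da a9 36.
K' ⊕ ipad = 5d f9 e2 ec 9f 00; K' ⊕ opad = 37 93 88 86 f5 6a.
m1: inner = H(5d f9 e2 ec 9f 00 35 75 75 75) = 05 57; tag = H(37 93 88 86 f5 6a 05 57) = 0393
m2: inner = H(5d f9 e2 ec 9f 00 69 72 6f 71) = 05 7e; tag = H(37 93 88 86 f5 6a 05 7e) = 03ba
m3: inner = H(5d f9 e2 ec 9f 00 73 63 6a 6a) = 05 6d; tag = H(37 93 88 86 f5 6a 05 6d) = 03a9 ← matches

3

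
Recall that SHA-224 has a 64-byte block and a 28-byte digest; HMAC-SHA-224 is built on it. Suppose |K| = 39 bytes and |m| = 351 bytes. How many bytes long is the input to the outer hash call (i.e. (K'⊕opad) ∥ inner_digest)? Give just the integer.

92

Key is 39 ≤ 64 bytes, zero-padded: |K'| = 64.
Outer input = (K'⊕opad) ∥ H(inner) → 64 + 28 = 92 bytes.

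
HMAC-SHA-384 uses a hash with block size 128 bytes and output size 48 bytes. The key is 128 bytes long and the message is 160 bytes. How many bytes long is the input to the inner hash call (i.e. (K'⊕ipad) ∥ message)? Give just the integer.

Key is 128 ≤ 128 bytes, zero-padded: |K'| = 128.
Inner input = (K'⊕ipad) ∥ m → 128 + 160 = 288 bytes.

288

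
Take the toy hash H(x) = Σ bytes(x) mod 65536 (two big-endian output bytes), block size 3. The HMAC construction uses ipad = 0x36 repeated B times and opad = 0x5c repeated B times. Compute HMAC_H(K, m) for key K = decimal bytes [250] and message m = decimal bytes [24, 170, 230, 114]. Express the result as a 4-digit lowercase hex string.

01b3

Key decimal bytes [250] = fa is 1 byte ≤ B = 3; zero-pad to 3 bytes: K' = fa 00 00.
K' ⊕ ipad = cc 36 36.  K' ⊕ opad = a6 5c 5c.
Inner input = (K'⊕ipad) ∥ m = cc 36 36 ∥ 18 aa e6 72.
Inner hash: sum = 204+54+54+24+170+230+114 = 850 → 03 52.
Outer input = (K'⊕opad) ∥ inner = a6 5c 5c ∥ 03 52.
Outer hash (tag): sum = 166+92+92+3+82 = 435 → 01 b3.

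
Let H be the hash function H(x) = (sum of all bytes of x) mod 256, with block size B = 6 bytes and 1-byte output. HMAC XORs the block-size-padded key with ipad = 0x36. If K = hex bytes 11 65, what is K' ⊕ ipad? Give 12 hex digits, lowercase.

275336363636

Key hex bytes 11 65 is 2 bytes ≤ B = 6; zero-pad to 6 bytes: K' = 11 65 00 00 00 00.
XOR each byte with 0x36: 11⊕36=27, 65⊕36=53, 00⊕36=36, 00⊕36=36, 00⊕36=36, 00⊕36=36.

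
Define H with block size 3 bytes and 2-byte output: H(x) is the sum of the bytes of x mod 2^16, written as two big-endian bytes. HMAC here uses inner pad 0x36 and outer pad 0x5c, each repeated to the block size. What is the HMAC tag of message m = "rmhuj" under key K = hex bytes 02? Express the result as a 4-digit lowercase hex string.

Key hex bytes 02 is 1 byte ≤ B = 3; zero-pad to 3 bytes: K' = 02 00 00.
K' ⊕ ipad = 34 36 36.  K' ⊕ opad = 5e 5c 5c.
Inner input = (K'⊕ipad) ∥ m = 34 36 36 ∥ 72 6d 68 75 6a.
Inner hash: sum = 52+54+54+114+109+104+117+106 = 710 → 02 c6.
Outer input = (K'⊕opad) ∥ inner = 5e 5c 5c ∥ 02 c6.
Outer hash (tag): sum = 94+92+92+2+198 = 478 → 01 de.

01de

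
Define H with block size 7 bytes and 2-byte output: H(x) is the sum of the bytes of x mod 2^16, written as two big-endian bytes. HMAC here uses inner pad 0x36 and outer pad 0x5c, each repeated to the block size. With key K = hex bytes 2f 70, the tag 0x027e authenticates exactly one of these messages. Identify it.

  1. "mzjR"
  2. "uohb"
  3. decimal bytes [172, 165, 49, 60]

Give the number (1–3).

1

Key hex bytes 2f 70 is 2 bytes ≤ B = 7; zero-pad to 7 bytes: K' = 2f 70 00 00 00 00 00.
K' ⊕ ipad = 19 46 36 36 36 36 36; K' ⊕ opad = 73 2c 5c 5c 5c 5c 5c.
m1: inner = H(19 46 36 36 36 36 36 6d 7a 6a 52) = 03 10; tag = H(73 2c 5c 5c 5c 5c 5c 03 10) = 027e ← matches
m2: inner = H(19 46 36 36 36 36 36 75 6f 68 62) = 03 1b; tag = H(73 2c 5c 5c 5c 5c 5c 03 1b) = 0289
m3: inner = H(19 46 36 36 36 36 36 ac a5 31 3c) = 03 2b; tag = H(73 2c 5c 5c 5c 5c 5c 03 2b) = 0299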